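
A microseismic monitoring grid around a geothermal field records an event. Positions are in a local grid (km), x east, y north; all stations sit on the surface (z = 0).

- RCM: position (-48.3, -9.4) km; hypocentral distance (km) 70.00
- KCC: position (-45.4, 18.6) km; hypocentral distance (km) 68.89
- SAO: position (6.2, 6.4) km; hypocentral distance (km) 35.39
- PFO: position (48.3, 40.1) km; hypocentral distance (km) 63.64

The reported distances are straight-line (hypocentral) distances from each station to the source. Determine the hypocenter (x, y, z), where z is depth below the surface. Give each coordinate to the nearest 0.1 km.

Each station gives a sphere (x−x_i)² + (y−y_i)² + z² = d_i² (stations at z=0).
Subtracting the RCM sphere from KCC and SAO: z² cancels, leaving linear equations in x and y:
5.8 x + 56.0 y = 140.04
109.0 x + 31.6 y = 1305.70
Solving: x ≈ 11.602, y ≈ 1.299 km (keep extra digits for the depth step; rounded: 11.6, 1.3).
Then from the RCM sphere: z² = 70.00² − (x + 48.3)² − (y + 9.4)² with x = 11.602, y = 1.299, so z ≈ 34.602 ≈ 34.6 km.

(11.6, 1.3, 34.6)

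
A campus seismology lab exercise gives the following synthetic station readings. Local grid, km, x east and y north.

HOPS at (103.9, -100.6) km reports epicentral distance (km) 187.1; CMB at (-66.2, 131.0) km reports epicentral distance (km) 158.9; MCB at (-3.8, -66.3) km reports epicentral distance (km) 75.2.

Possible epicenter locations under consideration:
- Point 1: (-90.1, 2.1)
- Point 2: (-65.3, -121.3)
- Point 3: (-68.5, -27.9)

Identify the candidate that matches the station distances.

For each candidate, compare |candidate − station| to the reported distance:
Point 1: residuals HOPS 32.4, CMB 27.8, MCB 34.9 → max 34.9 km
Point 2: residuals HOPS 16.6, CMB 93.4, MCB 7.3 → max 93.4 km
Point 3: residuals HOPS 0.0, CMB 0.0, MCB 0.0 → max 0.0 km
Only Point 3 has all residuals ≈ 0.

Point 3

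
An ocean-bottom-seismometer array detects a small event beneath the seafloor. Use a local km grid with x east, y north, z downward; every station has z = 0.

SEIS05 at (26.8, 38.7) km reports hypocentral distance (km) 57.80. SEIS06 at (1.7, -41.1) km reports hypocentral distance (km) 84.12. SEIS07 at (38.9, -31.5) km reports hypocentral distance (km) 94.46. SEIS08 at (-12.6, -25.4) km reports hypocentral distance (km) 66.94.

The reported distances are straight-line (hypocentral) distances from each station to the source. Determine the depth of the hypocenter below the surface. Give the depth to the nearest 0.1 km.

z ≈ 29.6 km

Each station gives a sphere (x−x_i)² + (y−y_i)² + z² = d_i² (stations at z=0).
Subtracting the SEIS05 sphere from SEIS06 and SEIS07: z² cancels, leaving linear equations in x and y:
-50.2 x − 159.6 y = -4259.16
24.2 x − 140.4 y = -5292.32
Solving: x ≈ -22.609, y ≈ 33.798 km (keep extra digits for the depth step; rounded: -22.6, 33.8).
Then from the SEIS05 sphere: z² = 57.80² − (x − 26.8)² − (y − 38.7)² with x = -22.609, y = 33.798, so z ≈ 29.590 ≈ 29.6 km.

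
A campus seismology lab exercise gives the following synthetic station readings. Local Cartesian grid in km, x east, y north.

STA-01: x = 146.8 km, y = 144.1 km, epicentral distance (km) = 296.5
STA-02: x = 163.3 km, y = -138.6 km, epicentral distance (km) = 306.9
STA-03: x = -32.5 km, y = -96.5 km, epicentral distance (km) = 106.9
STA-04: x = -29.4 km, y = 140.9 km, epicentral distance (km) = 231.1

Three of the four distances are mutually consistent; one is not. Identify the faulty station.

Solve using three stations at a time. Using STA-02, STA-03, STA-04 (subtract circle equations pairwise → linear system) gives (x, y) ≈ (-134.6, -64.9).
Distances from that point to each station vs reported:
  STA-01: calculated 350.5 vs reported 296.5 → residual 54.0 km
  STA-02: calculated 306.9 vs reported 306.9 → residual 0.0 km
  STA-03: calculated 106.9 vs reported 106.9 → residual 0.0 km
  STA-04: calculated 231.1 vs reported 231.1 → residual 0.0 km
STA-02, STA-03, STA-04 are mutually consistent (residuals ≈ 0); STA-01 is off by 54.0 km.

STA-01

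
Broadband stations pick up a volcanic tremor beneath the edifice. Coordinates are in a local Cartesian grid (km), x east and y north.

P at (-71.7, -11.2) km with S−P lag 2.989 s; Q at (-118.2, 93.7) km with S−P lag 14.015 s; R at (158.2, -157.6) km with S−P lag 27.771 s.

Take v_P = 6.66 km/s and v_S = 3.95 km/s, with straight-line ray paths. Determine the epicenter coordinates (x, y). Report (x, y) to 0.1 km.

x ≈ -83.3 km, y ≈ -37.8 km

Distance from S−P lag: d = Δt · v_P v_S / (v_P − v_S) = Δt · (6.66·3.95)/(6.66−3.95) ≈ 9.7074·Δt.
So d_P = 29.02, d_Q = 136.05, d_R = 269.58 km.
Circle about each station: (x + 71.7)² + (y + 11.2)² = 29.02²; (x + 118.2)² + (y − 93.7)² = 136.05²; (x − 158.2)² + (y + 157.6)² = 269.58².
Subtracting the P equation from the Q and R equations removes the quadratic terms:
-93.0 x + 209.8 y = -182.84
459.8 x − 292.8 y = -27232.55
Solving the 2×2 system: x ≈ -83.3, y ≈ -37.8 km.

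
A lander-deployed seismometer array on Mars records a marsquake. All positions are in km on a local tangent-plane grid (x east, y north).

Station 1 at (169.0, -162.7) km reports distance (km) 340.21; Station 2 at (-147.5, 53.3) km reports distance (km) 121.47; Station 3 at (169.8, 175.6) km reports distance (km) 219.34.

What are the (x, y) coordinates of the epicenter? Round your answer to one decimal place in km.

Circle about each station: (x − 169.0)² + (y + 162.7)² = 340.21²; (x + 147.5)² + (y − 53.3)² = 121.47²; (x − 169.8)² + (y − 175.6)² = 219.34².
Subtracting pairs of circle equations eliminates x²+y² and gives linear equations (the radical axes):
-633.0 x + 432.0 y = 70552.73
1.6 x + 676.6 y = 72267.92
Solving the 2×2 system: x ≈ -38.5, y ≈ 106.9 km.

(-38.5, 106.9)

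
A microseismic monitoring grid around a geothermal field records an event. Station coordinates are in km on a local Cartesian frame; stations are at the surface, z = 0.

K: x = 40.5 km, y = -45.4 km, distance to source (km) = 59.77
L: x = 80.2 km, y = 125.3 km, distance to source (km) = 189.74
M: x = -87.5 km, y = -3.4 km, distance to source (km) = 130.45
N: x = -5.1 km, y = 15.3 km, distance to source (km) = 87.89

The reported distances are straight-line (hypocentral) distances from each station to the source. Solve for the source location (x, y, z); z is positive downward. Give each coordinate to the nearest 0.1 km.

(21.9, -46.1, 56.8)

Each station gives a sphere (x−x_i)² + (y−y_i)² + z² = d_i² (stations at z=0).
Subtracting the K sphere from L and M: z² cancels, leaving linear equations in x and y:
79.4 x + 341.4 y = -13998.09
-256.0 x + 84.0 y = -9478.35
Solving: x ≈ 21.900, y ≈ -46.095 km (keep extra digits for the depth step; rounded: 21.9, -46.1).
Then from the K sphere: z² = 59.77² − (x − 40.5)² − (y + 45.4)² with x = 21.900, y = -46.095, so z ≈ 56.798 ≈ 56.8 km.
Check against N (with the unrounded solution): distance 87.89 ≈ 87.89 km. ✓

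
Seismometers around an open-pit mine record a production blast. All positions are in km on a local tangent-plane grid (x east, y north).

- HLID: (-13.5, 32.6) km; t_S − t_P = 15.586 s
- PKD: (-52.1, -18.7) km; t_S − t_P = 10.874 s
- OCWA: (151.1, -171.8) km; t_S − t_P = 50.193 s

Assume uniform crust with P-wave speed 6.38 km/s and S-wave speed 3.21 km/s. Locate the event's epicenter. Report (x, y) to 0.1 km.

Distance from S−P lag: d = Δt · v_P v_S / (v_P − v_S) = Δt · (6.38·3.21)/(6.38−3.21) ≈ 6.4605·Δt.
So d_HLID = 100.69, d_PKD = 70.25, d_OCWA = 324.27 km.
Circle about each station: (x + 13.5)² + (y − 32.6)² = 100.69²; (x + 52.1)² + (y + 18.7)² = 70.25²; (x − 151.1)² + (y + 171.8)² = 324.27².
Subtracting pairs of circle equations eliminates x²+y² and gives linear equations (the radical axes):
-77.2 x − 102.6 y = 7022.50
329.2 x − 408.8 y = -43911.12
Solving the 2×2 system: x ≈ -112.9, y ≈ 16.5 km.

x ≈ -112.9 km, y ≈ 16.5 km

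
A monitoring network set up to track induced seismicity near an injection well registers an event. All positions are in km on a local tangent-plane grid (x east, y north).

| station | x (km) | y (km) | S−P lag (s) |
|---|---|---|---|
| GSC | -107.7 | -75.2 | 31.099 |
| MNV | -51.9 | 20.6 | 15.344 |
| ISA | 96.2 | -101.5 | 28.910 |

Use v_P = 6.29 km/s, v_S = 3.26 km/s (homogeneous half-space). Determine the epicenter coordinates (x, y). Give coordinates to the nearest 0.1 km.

(31.1, 83.0)

Distance from S−P lag: d = Δt · v_P v_S / (v_P − v_S) = Δt · (6.29·3.26)/(6.29−3.26) ≈ 6.7675·Δt.
So d_GSC = 210.46, d_MNV = 103.84, d_ISA = 195.65 km.
Circle about each station: (x + 107.7)² + (y + 75.2)² = 210.46²; (x + 51.9)² + (y − 20.6)² = 103.84²; (x − 96.2)² + (y + 101.5)² = 195.65².
Subtracting the GSC equation from the MNV and ISA equations removes the quadratic terms:
111.6 x + 191.6 y = 19374.31
407.8 x − 52.6 y = 8316.85
Solving the 2×2 system: x ≈ 31.1, y ≈ 83.0 km.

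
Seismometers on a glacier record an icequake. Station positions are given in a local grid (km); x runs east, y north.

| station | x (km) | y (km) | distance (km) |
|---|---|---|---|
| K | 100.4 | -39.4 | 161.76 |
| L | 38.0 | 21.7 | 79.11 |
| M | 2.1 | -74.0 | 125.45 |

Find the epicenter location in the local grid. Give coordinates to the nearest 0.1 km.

(-37.6, 45.0)

Circle about each station: (x − 100.4)² + (y + 39.4)² = 161.76²; (x − 38.0)² + (y − 21.7)² = 79.11²; (x − 2.1)² + (y + 74.0)² = 125.45².
Subtracting pairs of circle equations eliminates x²+y² and gives linear equations (the radical axes):
-124.8 x + 122.2 y = 10190.28
-196.6 x − 69.2 y = 4276.49
Solving the 2×2 system: x ≈ -37.6, y ≈ 45.0 km.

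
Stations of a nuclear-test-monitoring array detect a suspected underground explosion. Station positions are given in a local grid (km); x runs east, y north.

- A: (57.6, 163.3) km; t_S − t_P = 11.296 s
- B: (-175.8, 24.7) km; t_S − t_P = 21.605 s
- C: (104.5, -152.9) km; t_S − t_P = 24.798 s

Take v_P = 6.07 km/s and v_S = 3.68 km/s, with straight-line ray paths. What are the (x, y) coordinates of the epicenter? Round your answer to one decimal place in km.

Distance from S−P lag: d = Δt · v_P v_S / (v_P − v_S) = Δt · (6.07·3.68)/(6.07−3.68) ≈ 9.3463·Δt.
So d_A = 105.58, d_B = 201.93, d_C = 231.77 km.
Circle about each station: (x − 57.6)² + (y − 163.3)² = 105.58²; (x + 175.8)² + (y − 24.7)² = 201.93²; (x − 104.5)² + (y + 152.9)² = 231.77².
Subtracting the A equation from the B and C equations removes the quadratic terms:
-466.8 x − 277.2 y = -28097.51
93.8 x − 632.4 y = -38256.19
Solving the 2×2 system: x ≈ 22.3, y ≈ 63.8 km.

x ≈ 22.3 km, y ≈ 63.8 km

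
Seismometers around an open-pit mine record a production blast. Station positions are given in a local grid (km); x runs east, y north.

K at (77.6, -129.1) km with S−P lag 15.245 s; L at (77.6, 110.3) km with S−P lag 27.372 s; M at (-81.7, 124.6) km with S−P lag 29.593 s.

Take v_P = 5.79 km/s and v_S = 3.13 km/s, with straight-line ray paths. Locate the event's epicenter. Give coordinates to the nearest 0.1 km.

Distance from S−P lag: d = Δt · v_P v_S / (v_P − v_S) = Δt · (5.79·3.13)/(5.79−3.13) ≈ 6.8130·Δt.
So d_K = 103.86, d_L = 186.49, d_M = 201.62 km.
Circle about each station: (x − 77.6)² + (y + 129.1)² = 103.86²; (x − 77.6)² + (y − 110.3)² = 186.49²; (x + 81.7)² + (y − 124.6)² = 201.62².
Subtracting the K equation from the L and M equations removes the quadratic terms:
0.0 x + 478.8 y = -28492.34
-318.6 x + 507.4 y = -30352.24
Solving the 2×2 system: x ≈ 0.5, y ≈ -59.5 km.
Check against K (with the unrounded x, y): √((x − 77.6)²+(y + 129.1)²) = 103.87 ≈ 103.86 km. ✓

(0.5, -59.5)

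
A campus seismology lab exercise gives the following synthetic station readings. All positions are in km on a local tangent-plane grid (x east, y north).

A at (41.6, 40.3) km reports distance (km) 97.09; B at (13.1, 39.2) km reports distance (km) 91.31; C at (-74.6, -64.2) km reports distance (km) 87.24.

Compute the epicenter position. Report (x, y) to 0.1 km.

x ≈ 11.8 km, y ≈ -52.1 km

Circle about each station: (x − 41.6)² + (y − 40.3)² = 97.09²; (x − 13.1)² + (y − 39.2)² = 91.31²; (x + 74.6)² + (y + 64.2)² = 87.24².
Subtracting pairs of circle equations eliminates x²+y² and gives linear equations (the radical axes):
-57.0 x − 2.2 y = -557.45
-232.4 x − 209.0 y = 8147.80
Solving the 2×2 system: x ≈ 11.8, y ≈ -52.1 km.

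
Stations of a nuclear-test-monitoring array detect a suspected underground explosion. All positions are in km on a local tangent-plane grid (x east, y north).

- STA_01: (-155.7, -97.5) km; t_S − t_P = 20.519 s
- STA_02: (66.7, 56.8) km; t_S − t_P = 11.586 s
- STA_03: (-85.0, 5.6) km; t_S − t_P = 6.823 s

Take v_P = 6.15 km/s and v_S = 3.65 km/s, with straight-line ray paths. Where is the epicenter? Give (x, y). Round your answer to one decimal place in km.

-36.4 km east, 42.9 km north

Distance from S−P lag: d = Δt · v_P v_S / (v_P − v_S) = Δt · (6.15·3.65)/(6.15−3.65) ≈ 8.9790·Δt.
So d_STA_01 = 184.24, d_STA_02 = 104.03, d_STA_03 = 61.26 km.
Circle about each station: (x + 155.7)² + (y + 97.5)² = 184.24²; (x − 66.7)² + (y − 56.8)² = 104.03²; (x + 85.0)² + (y − 5.6)² = 61.26².
Subtracting the STA_01 equation from the STA_02 and STA_03 equations removes the quadratic terms:
444.8 x + 308.6 y = -2951.47
141.4 x + 206.2 y = 3699.21
Solving the 2×2 system: x ≈ -36.4, y ≈ 42.9 km.
Check against STA_01 (with the unrounded x, y): √((x + 155.7)²+(y + 97.5)²) = 184.24 ≈ 184.24 km. ✓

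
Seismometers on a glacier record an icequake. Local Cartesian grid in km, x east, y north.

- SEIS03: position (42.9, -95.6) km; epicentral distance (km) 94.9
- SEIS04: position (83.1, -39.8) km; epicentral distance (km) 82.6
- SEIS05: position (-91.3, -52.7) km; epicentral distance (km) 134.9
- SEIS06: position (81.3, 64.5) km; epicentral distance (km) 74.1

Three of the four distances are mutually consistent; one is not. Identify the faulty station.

Solve using three stations at a time. Using SEIS04, SEIS05, SEIS06 (subtract circle equations pairwise → linear system) gives (x, y) ≈ (23.8, 17.7).
Distances from that point to each station vs reported:
  SEIS03: calculated 114.9 vs reported 94.9 → residual 20.0 km
  SEIS04: calculated 82.6 vs reported 82.6 → residual 0.0 km
  SEIS05: calculated 134.9 vs reported 134.9 → residual 0.0 km
  SEIS06: calculated 74.1 vs reported 74.1 → residual 0.0 km
SEIS04, SEIS05, SEIS06 are mutually consistent (residuals ≈ 0); SEIS03 is off by 20.0 km.

SEIS03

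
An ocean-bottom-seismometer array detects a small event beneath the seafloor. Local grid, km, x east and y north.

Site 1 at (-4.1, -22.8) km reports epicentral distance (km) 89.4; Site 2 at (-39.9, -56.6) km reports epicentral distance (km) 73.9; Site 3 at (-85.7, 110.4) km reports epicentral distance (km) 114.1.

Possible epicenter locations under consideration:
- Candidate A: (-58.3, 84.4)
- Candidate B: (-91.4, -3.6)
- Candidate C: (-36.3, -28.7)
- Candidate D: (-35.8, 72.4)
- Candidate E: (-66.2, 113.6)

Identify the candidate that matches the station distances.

Candidate B

For each candidate, compare |candidate − station| to the reported distance:
Candidate A: residuals Site 1 30.7, Site 2 68.3, Site 3 76.3 → max 76.3 km
Candidate B: residuals Site 1 0.0, Site 2 0.0, Site 3 0.0 → max 0.0 km
Candidate C: residuals Site 1 56.7, Site 2 45.8, Site 3 33.5 → max 56.7 km
Candidate D: residuals Site 1 10.9, Site 2 55.2, Site 3 51.4 → max 55.2 km
Candidate E: residuals Site 1 60.5, Site 2 98.3, Site 3 94.3 → max 98.3 km
Only Candidate B has all residuals ≈ 0.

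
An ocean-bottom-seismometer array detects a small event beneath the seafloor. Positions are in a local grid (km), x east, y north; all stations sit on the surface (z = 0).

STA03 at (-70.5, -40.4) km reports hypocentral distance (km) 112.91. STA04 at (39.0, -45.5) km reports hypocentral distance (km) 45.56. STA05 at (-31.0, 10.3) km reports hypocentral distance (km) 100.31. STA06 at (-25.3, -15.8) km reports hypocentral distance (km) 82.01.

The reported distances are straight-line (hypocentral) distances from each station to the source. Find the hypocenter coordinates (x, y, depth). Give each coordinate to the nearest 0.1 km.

Each station gives a sphere (x−x_i)² + (y−y_i)² + z² = d_i² (stations at z=0).
Subtracting the STA03 sphere from STA04 and STA05: z² cancels, leaving linear equations in x and y:
219.0 x − 10.2 y = 7661.79
79.0 x + 101.4 y = -2848.75
Solving: x ≈ 32.498, y ≈ -53.413 km (keep extra digits for the depth step; rounded: 32.5, -53.4).
Then from the STA03 sphere: z² = 112.91² − (x + 70.5)² − (y + 40.4)² with x = 32.498, y = -53.413, so z ≈ 44.393 ≈ 44.4 km.

x ≈ 32.5 km, y ≈ -53.4 km, depth ≈ 44.4 km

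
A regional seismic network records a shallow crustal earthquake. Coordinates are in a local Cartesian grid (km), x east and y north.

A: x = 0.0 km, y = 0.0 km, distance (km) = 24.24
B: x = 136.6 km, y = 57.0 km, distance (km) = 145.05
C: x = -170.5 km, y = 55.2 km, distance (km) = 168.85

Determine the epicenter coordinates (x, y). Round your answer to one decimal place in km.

(-4.6, 23.8)

Circle about each station: x² + y² = 24.24²; (x − 136.6)² + (y − 57.0)² = 145.05²; (x + 170.5)² + (y − 55.2)² = 168.85².
Subtracting the A equation from the B and C equations removes the quadratic terms:
273.2 x + 114.0 y = 1456.64
-341.0 x + 110.4 y = 4194.55
Solving the 2×2 system: x ≈ -4.6, y ≈ 23.8 km.
Check against A (with the unrounded x, y): √(x²+y²) = 24.23 ≈ 24.24 km. ✓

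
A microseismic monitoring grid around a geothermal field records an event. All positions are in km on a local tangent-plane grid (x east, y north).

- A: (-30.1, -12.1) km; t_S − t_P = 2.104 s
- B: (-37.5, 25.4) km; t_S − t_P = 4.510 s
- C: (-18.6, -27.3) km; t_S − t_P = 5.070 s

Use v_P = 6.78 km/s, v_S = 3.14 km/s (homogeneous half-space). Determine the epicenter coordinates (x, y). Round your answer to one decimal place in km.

x ≈ -29.7 km, y ≈ 0.2 km

Distance from S−P lag: d = Δt · v_P v_S / (v_P − v_S) = Δt · (6.78·3.14)/(6.78−3.14) ≈ 5.8487·Δt.
So d_A = 12.31, d_B = 26.38, d_C = 29.65 km.
Circle about each station: (x + 30.1)² + (y + 12.1)² = 12.31²; (x + 37.5)² + (y − 25.4)² = 26.38²; (x + 18.6)² + (y + 27.3)² = 29.65².
Subtracting pairs of circle equations eliminates x²+y² and gives linear equations (the radical axes):
-14.8 x + 75.0 y = 454.62
23.0 x − 30.4 y = -688.76
Solving the 2×2 system: x ≈ -29.7, y ≈ 0.2 km.
Check against A (with the unrounded x, y): √((x + 30.1)²+(y + 12.1)²) = 12.31 ≈ 12.31 km. ✓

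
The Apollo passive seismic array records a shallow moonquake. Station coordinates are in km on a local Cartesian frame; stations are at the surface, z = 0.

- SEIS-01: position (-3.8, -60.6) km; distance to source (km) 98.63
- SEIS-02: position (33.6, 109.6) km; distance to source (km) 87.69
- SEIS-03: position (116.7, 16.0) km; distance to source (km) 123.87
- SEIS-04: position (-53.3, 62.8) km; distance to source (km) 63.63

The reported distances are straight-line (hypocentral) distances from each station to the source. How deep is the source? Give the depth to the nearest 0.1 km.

depth ≈ 26.5 km

Each station gives a sphere (x−x_i)² + (y−y_i)² + z² = d_i² (stations at z=0).
Subtracting the SEIS-01 sphere from SEIS-02 and SEIS-03: z² cancels, leaving linear equations in x and y:
74.8 x + 340.4 y = 11492.66
241.0 x + 153.2 y = 4572.19
Solving: x ≈ -2.895, y ≈ 34.398 km (keep extra digits for the depth step; rounded: -2.9, 34.4).
Then from the SEIS-01 sphere: z² = 98.63² − (x + 3.8)² − (y + 60.6)² with x = -2.895, y = 34.398, so z ≈ 26.504 ≈ 26.5 km.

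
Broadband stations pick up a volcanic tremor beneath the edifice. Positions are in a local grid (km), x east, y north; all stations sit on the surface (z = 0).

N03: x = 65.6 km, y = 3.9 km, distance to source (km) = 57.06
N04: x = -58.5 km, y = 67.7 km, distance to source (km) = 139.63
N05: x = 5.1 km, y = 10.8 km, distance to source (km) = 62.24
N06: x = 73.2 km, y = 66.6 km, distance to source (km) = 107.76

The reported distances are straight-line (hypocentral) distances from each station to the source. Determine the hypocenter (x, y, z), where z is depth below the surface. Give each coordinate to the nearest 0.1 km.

(36.5, -27.4, 37.8)

Each station gives a sphere (x−x_i)² + (y−y_i)² + z² = d_i² (stations at z=0).
Subtracting the N03 sphere from N04 and N05: z² cancels, leaving linear equations in x and y:
-248.2 x + 127.6 y = -12553.72
-121.0 x + 13.8 y = -4793.89
Solving: x ≈ 36.494, y ≈ -27.397 km (keep extra digits for the depth step; rounded: 36.5, -27.4).
Then from the N03 sphere: z² = 57.06² − (x − 65.6)² − (y − 3.9)² with x = 36.494, y = -27.397, so z ≈ 37.805 ≈ 37.8 km.
Check against N06 (with the unrounded solution): distance 107.76 ≈ 107.76 km. ✓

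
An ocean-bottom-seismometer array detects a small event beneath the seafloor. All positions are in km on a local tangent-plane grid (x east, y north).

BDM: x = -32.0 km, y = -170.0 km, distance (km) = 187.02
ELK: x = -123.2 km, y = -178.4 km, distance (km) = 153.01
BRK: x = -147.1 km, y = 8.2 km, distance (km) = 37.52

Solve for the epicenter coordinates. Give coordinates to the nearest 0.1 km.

Circle about each station: (x + 32.0)² + (y + 170.0)² = 187.02²; (x + 123.2)² + (y + 178.4)² = 153.01²; (x + 147.1)² + (y − 8.2)² = 37.52².
Subtracting the BDM equation from the ELK and BRK equations removes the quadratic terms:
-182.4 x − 16.8 y = 28645.22
-230.2 x + 356.4 y = 25350.38
Solving the 2×2 system: x ≈ -154.4, y ≈ -28.6 km.

(-154.4, -28.6)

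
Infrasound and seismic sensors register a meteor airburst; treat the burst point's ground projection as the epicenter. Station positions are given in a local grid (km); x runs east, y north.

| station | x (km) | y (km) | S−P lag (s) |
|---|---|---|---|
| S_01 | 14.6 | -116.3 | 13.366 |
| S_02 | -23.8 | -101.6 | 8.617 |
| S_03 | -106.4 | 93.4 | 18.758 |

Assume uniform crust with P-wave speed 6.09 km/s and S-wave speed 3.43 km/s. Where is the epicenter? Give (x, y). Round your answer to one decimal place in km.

(-65.1, -48.0)

Distance from S−P lag: d = Δt · v_P v_S / (v_P − v_S) = Δt · (6.09·3.43)/(6.09−3.43) ≈ 7.8529·Δt.
So d_S_01 = 104.96, d_S_02 = 67.67, d_S_03 = 147.30 km.
Circle about each station: (x − 14.6)² + (y + 116.3)² = 104.96²; (x + 23.8)² + (y + 101.6)² = 67.67²; (x + 106.4)² + (y − 93.4)² = 147.30².
Subtracting pairs of circle equations eliminates x²+y² and gives linear equations (the radical axes):
-76.8 x + 29.4 y = 3587.52
-242.0 x + 419.4 y = -4375.02
Solving the 2×2 system: x ≈ -65.1, y ≈ -48.0 km.
Check against S_01 (with the unrounded x, y): √((x − 14.6)²+(y + 116.3)²) = 104.96 ≈ 104.96 km. ✓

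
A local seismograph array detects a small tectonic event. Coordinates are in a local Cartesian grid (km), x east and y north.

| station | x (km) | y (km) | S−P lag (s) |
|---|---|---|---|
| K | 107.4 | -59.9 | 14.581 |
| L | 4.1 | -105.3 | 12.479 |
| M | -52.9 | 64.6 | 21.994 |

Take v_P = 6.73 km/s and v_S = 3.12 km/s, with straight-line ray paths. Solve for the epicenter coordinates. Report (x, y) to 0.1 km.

Distance from S−P lag: d = Δt · v_P v_S / (v_P − v_S) = Δt · (6.73·3.12)/(6.73−3.12) ≈ 5.8165·Δt.
So d_K = 84.81, d_L = 72.58, d_M = 127.93 km.
Circle about each station: (x − 107.4)² + (y + 59.9)² = 84.81²; (x − 4.1)² + (y + 105.3)² = 72.58²; (x + 52.9)² + (y − 64.6)² = 127.93².
Subtracting pairs of circle equations eliminates x²+y² and gives linear equations (the radical axes):
-206.6 x − 90.8 y = -2092.99
-320.6 x + 249.0 y = -17324.55
Solving the 2×2 system: x ≈ 26.0, y ≈ -36.1 km.
Check against K (with the unrounded x, y): √((x − 107.4)²+(y + 59.9)²) = 84.81 ≈ 84.81 km. ✓

x ≈ 26.0 km, y ≈ -36.1 km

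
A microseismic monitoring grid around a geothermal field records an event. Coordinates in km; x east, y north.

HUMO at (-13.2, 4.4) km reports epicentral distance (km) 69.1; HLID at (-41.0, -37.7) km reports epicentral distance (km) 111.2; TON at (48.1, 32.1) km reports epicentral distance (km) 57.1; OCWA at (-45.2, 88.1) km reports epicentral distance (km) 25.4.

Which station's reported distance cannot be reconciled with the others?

Solve using three stations at a time. Using HUMO, HLID, OCWA (subtract circle equations pairwise → linear system) gives (x, y) ≈ (-25.4, 72.4).
Distances from that point to each station vs reported:
  HUMO: calculated 69.1 vs reported 69.1 → residual 0.0 km
  HLID: calculated 111.2 vs reported 111.2 → residual 0.0 km
  TON: calculated 83.8 vs reported 57.1 → residual 26.7 km
  OCWA: calculated 25.3 vs reported 25.4 → residual 0.1 km
HUMO, HLID, OCWA are mutually consistent (residuals ≈ 0); TON is off by 26.7 km.

TON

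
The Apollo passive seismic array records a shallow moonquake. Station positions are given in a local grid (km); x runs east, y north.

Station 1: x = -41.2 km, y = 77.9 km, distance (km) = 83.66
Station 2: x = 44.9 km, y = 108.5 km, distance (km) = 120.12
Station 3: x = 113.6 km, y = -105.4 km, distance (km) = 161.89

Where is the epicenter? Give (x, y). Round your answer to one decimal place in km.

Circle about each station: (x + 41.2)² + (y − 77.9)² = 83.66²; (x − 44.9)² + (y − 108.5)² = 120.12²; (x − 113.6)² + (y + 105.4)² = 161.89².
Subtracting pairs of circle equations eliminates x²+y² and gives linear equations (the radical axes):
172.2 x + 61.2 y = -1407.41
309.6 x − 366.6 y = -2961.11
Solving the 2×2 system: x ≈ -8.5, y ≈ 0.9 km.

x ≈ -8.5 km, y ≈ 0.9 km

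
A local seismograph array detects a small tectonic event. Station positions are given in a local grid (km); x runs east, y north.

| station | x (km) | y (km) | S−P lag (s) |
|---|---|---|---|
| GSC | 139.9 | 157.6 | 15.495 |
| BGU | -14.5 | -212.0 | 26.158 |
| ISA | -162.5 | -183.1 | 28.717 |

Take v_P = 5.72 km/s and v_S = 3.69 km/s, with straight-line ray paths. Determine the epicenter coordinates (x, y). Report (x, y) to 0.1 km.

x ≈ 12.8 km, y ≈ 58.6 km

Distance from S−P lag: d = Δt · v_P v_S / (v_P − v_S) = Δt · (5.72·3.69)/(5.72−3.69) ≈ 10.3974·Δt.
So d_GSC = 161.11, d_BGU = 271.98, d_ISA = 298.58 km.
Circle about each station: (x − 139.9)² + (y − 157.6)² = 161.11²; (x + 14.5)² + (y + 212.0)² = 271.98²; (x + 162.5)² + (y + 183.1)² = 298.58².
Subtracting the GSC equation from the BGU and ISA equations removes the quadratic terms:
-308.8 x − 739.2 y = -47272.21
-604.8 x − 681.4 y = -47671.49
Solving the 2×2 system: x ≈ 12.8, y ≈ 58.6 km.
Check against GSC (with the unrounded x, y): √((x − 139.9)²+(y − 157.6)²) = 161.11 ≈ 161.11 km. ✓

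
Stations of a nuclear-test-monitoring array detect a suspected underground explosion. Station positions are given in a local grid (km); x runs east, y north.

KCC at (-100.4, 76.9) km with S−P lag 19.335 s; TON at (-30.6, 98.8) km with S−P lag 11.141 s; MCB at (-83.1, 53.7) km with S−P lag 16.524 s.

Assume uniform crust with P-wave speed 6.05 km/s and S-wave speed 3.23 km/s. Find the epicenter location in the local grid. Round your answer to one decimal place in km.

x ≈ 31.4 km, y ≈ 52.8 km

Distance from S−P lag: d = Δt · v_P v_S / (v_P − v_S) = Δt · (6.05·3.23)/(6.05−3.23) ≈ 6.9296·Δt.
So d_KCC = 133.98, d_TON = 77.20, d_MCB = 114.50 km.
Circle about each station: (x + 100.4)² + (y − 76.9)² = 133.98²; (x + 30.6)² + (y − 98.8)² = 77.20²; (x + 83.1)² + (y − 53.7)² = 114.50².
Subtracting pairs of circle equations eliminates x²+y² and gives linear equations (the radical axes):
139.6 x + 43.8 y = 6694.83
34.6 x − 46.4 y = -1364.08
Solving the 2×2 system: x ≈ 31.4, y ≈ 52.8 km.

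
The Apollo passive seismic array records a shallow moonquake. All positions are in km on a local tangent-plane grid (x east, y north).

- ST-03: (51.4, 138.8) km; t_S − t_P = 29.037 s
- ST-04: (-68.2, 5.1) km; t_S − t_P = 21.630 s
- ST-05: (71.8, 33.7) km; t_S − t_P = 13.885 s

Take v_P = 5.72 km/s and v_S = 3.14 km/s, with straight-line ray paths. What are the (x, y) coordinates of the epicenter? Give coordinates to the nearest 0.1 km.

x ≈ 66.2 km, y ≈ -62.8 km

Distance from S−P lag: d = Δt · v_P v_S / (v_P − v_S) = Δt · (5.72·3.14)/(5.72−3.14) ≈ 6.9616·Δt.
So d_ST-03 = 202.14, d_ST-04 = 150.58, d_ST-05 = 96.66 km.
Circle about each station: (x − 51.4)² + (y − 138.8)² = 202.14²; (x + 68.2)² + (y − 5.1)² = 150.58²; (x − 71.8)² + (y − 33.7)² = 96.66².
Subtracting pairs of circle equations eliminates x²+y² and gives linear equations (the radical axes):
-239.2 x − 267.4 y = 956.09
40.8 x − 210.2 y = 15900.95
Solving the 2×2 system: x ≈ 66.2, y ≈ -62.8 km.
Check against ST-03 (with the unrounded x, y): √((x − 51.4)²+(y − 138.8)²) = 202.14 ≈ 202.14 km. ✓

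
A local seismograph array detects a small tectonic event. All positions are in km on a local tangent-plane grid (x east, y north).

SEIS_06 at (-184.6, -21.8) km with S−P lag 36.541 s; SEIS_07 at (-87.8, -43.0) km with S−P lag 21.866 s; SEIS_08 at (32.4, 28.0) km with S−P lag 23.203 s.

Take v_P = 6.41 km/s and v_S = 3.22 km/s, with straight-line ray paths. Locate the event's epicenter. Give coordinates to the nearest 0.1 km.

Distance from S−P lag: d = Δt · v_P v_S / (v_P − v_S) = Δt · (6.41·3.22)/(6.41−3.22) ≈ 6.4703·Δt.
So d_SEIS_06 = 236.43, d_SEIS_07 = 141.48, d_SEIS_08 = 150.13 km.
Circle about each station: (x + 184.6)² + (y + 21.8)² = 236.43²; (x + 87.8)² + (y + 43.0)² = 141.48²; (x − 32.4)² + (y − 28.0)² = 150.13².
Subtracting pairs of circle equations eliminates x²+y² and gives linear equations (the radical axes):
193.6 x − 42.4 y = 10887.99
434.0 x + 99.6 y = 641.49
Solving the 2×2 system: x ≈ 29.5, y ≈ -122.1 km.
Check against SEIS_06 (with the unrounded x, y): √((x + 184.6)²+(y + 21.8)²) = 236.43 ≈ 236.43 km. ✓

(29.5, -122.1)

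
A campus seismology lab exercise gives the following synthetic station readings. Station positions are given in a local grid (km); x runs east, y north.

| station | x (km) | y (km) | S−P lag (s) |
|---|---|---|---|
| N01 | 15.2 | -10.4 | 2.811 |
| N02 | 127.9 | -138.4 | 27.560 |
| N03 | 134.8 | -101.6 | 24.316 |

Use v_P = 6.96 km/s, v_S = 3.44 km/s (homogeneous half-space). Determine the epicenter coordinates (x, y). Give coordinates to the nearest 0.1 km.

Distance from S−P lag: d = Δt · v_P v_S / (v_P − v_S) = Δt · (6.96·3.44)/(6.96−3.44) ≈ 6.8018·Δt.
So d_N01 = 19.12, d_N02 = 187.46, d_N03 = 165.39 km.
Circle about each station: (x − 15.2)² + (y + 10.4)² = 19.12²; (x − 127.9)² + (y + 138.4)² = 187.46²; (x − 134.8)² + (y + 101.6)² = 165.39².
Subtracting the N01 equation from the N02 and N03 equations removes the quadratic terms:
225.4 x − 256.0 y = 398.09
239.2 x − 182.4 y = 1166.12
Solving the 2×2 system: x ≈ 11.2, y ≈ 8.3 km.
Check against N01 (with the unrounded x, y): √((x − 15.2)²+(y + 10.4)²) = 19.15 ≈ 19.12 km. ✓

(11.2, 8.3)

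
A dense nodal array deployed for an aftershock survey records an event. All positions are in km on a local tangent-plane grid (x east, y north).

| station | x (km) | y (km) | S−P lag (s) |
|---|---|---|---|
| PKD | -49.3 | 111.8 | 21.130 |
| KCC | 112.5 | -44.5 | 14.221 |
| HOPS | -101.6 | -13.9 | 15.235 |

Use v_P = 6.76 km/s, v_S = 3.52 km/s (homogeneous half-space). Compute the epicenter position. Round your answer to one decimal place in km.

8.8 km east, -32.1 km north

Distance from S−P lag: d = Δt · v_P v_S / (v_P − v_S) = Δt · (6.76·3.52)/(6.76−3.52) ≈ 7.3442·Δt.
So d_PKD = 155.18, d_KCC = 104.44, d_HOPS = 111.89 km.
Circle about each station: (x + 49.3)² + (y − 111.8)² = 155.18²; (x − 112.5)² + (y + 44.5)² = 104.44²; (x + 101.6)² + (y + 13.9)² = 111.89².
Subtracting pairs of circle equations eliminates x²+y² and gives linear equations (the radical axes):
323.6 x − 312.6 y = 12879.89
-104.6 x − 251.4 y = 7147.50
Solving the 2×2 system: x ≈ 8.8, y ≈ -32.1 km.
Check against PKD (with the unrounded x, y): √((x + 49.3)²+(y − 111.8)²) = 155.18 ≈ 155.18 km. ✓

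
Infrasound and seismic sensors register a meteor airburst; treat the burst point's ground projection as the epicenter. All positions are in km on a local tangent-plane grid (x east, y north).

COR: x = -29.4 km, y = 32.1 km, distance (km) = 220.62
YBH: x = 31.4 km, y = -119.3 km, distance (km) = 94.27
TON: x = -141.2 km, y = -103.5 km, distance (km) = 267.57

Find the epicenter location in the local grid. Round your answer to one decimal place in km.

x ≈ 125.5 km, y ≈ -125.0 km

Circle about each station: (x + 29.4)² + (y − 32.1)² = 220.62²; (x − 31.4)² + (y + 119.3)² = 94.27²; (x + 141.2)² + (y + 103.5)² = 267.57².
Subtracting the COR equation from the YBH and TON equations removes the quadratic terms:
121.6 x − 302.8 y = 53110.03
-223.6 x − 271.2 y = 5834.40
Solving the 2×2 system: x ≈ 125.5, y ≈ -125.0 km.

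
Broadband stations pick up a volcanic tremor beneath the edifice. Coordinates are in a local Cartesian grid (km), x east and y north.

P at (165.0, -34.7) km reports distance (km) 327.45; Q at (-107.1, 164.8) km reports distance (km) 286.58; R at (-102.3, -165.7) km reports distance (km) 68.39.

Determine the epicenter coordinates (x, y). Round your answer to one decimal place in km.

-151.6 km east, -118.3 km north

Circle about each station: (x − 165.0)² + (y + 34.7)² = 327.45²; (x + 107.1)² + (y − 164.8)² = 286.58²; (x + 102.3)² + (y + 165.7)² = 68.39².
Subtracting pairs of circle equations eliminates x²+y² and gives linear equations (the radical axes):
-544.2 x + 399.0 y = 35295.77
-534.6 x − 262.0 y = 112039.00
Solving the 2×2 system: x ≈ -151.6, y ≈ -118.3 km.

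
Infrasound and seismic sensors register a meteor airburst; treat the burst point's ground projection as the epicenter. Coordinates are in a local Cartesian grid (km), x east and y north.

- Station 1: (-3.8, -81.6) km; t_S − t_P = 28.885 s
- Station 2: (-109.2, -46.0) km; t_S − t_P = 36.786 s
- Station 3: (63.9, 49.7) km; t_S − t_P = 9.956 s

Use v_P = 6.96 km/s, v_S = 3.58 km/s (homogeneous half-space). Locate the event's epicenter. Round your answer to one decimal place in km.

(127.8, 85.8)

Distance from S−P lag: d = Δt · v_P v_S / (v_P − v_S) = Δt · (6.96·3.58)/(6.96−3.58) ≈ 7.3718·Δt.
So d_Station 1 = 212.94, d_Station 2 = 271.18, d_Station 3 = 73.39 km.
Circle about each station: (x + 3.8)² + (y + 81.6)² = 212.94²; (x + 109.2)² + (y + 46.0)² = 271.18²; (x − 63.9)² + (y − 49.7)² = 73.39².
Subtracting the Station 1 equation from the Station 2 and Station 3 equations removes the quadratic terms:
-210.8 x + 71.2 y = -20827.51
135.4 x + 262.6 y = 39837.65
Solving the 2×2 system: x ≈ 127.8, y ≈ 85.8 km.
Check against Station 1 (with the unrounded x, y): √((x + 3.8)²+(y + 81.6)²) = 212.94 ≈ 212.94 km. ✓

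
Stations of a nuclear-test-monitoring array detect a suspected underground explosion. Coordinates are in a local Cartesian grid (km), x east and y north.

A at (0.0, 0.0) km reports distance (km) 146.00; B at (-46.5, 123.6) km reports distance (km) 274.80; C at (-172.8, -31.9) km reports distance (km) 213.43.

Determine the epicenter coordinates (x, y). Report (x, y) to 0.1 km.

7.7 km east, -145.8 km north

Circle about each station: x² + y² = 146.00²; (x + 46.5)² + (y − 123.6)² = 274.80²; (x + 172.8)² + (y + 31.9)² = 213.43².
Subtracting the A equation from the B and C equations removes the quadratic terms:
-93.0 x + 247.2 y = -36759.83
-345.6 x − 63.8 y = 6641.09
Solving the 2×2 system: x ≈ 7.7, y ≈ -145.8 km.
Check against A (with the unrounded x, y): √(x²+y²) = 146.01 ≈ 146.00 km. ✓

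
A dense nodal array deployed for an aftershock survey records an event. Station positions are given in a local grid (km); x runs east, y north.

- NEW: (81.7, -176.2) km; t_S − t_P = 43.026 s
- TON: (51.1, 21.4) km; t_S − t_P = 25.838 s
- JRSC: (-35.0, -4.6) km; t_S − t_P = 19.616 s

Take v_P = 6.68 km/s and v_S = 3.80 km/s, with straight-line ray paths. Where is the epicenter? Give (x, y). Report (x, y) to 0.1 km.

-153.6 km east, 121.2 km north

Distance from S−P lag: d = Δt · v_P v_S / (v_P − v_S) = Δt · (6.68·3.80)/(6.68−3.80) ≈ 8.8139·Δt.
So d_NEW = 379.23, d_TON = 227.73, d_JRSC = 172.89 km.
Circle about each station: (x − 81.7)² + (y + 176.2)² = 379.23²; (x − 51.1)² + (y − 21.4)² = 227.73²; (x + 35.0)² + (y + 4.6)² = 172.89².
Subtracting the NEW equation from the TON and JRSC equations removes the quadratic terms:
-61.2 x + 395.2 y = 57302.28
-233.4 x + 343.2 y = 77449.27
Solving the 2×2 system: x ≈ -153.6, y ≈ 121.2 km.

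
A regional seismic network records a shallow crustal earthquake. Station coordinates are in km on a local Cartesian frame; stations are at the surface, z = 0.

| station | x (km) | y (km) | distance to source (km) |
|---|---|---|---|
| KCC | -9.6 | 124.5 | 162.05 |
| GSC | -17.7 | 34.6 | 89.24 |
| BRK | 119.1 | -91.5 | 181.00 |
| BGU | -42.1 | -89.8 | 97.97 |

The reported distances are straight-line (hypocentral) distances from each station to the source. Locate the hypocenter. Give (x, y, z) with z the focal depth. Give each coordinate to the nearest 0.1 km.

(-32.6, -20.5, 68.6)

Each station gives a sphere (x−x_i)² + (y−y_i)² + z² = d_i² (stations at z=0).
Subtracting the KCC sphere from GSC and BRK: z² cancels, leaving linear equations in x and y:
-16.2 x − 179.8 y = 4214.46
257.4 x − 432.0 y = 463.85
Solving: x ≈ -32.607, y ≈ -20.502 km (keep extra digits for the depth step; rounded: -32.6, -20.5).
Then from the KCC sphere: z² = 162.05² − (x + 9.6)² − (y − 124.5)² with x = -32.607, y = -20.502, so z ≈ 68.595 ≈ 68.6 km.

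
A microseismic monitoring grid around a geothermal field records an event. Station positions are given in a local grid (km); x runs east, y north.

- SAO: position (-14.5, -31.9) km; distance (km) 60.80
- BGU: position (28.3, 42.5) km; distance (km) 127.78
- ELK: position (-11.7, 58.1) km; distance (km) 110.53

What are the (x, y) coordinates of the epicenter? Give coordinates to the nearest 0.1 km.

(-75.3, -32.3)

Circle about each station: (x + 14.5)² + (y + 31.9)² = 60.80²; (x − 28.3)² + (y − 42.5)² = 127.78²; (x + 11.7)² + (y − 58.1)² = 110.53².
Subtracting pairs of circle equations eliminates x²+y² and gives linear equations (the radical axes):
85.6 x + 148.8 y = -11251.81
5.6 x + 180.0 y = -6235.60
Solving the 2×2 system: x ≈ -75.3, y ≈ -32.3 km.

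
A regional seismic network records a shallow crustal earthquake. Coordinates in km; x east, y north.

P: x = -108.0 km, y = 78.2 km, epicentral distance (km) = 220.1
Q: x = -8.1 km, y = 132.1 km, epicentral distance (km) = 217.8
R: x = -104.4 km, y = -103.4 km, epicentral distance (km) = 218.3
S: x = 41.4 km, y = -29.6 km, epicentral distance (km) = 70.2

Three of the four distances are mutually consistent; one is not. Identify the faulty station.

P

Solve using three stations at a time. Using Q, R, S (subtract circle equations pairwise → linear system) gives (x, y) ≈ (107.8, -52.3).
Distances from that point to each station vs reported:
  P: calculated 252.2 vs reported 220.1 → residual 32.1 km
  Q: calculated 217.8 vs reported 217.8 → residual 0.0 km
  R: calculated 218.3 vs reported 218.3 → residual 0.0 km
  S: calculated 70.2 vs reported 70.2 → residual 0.0 km
Q, R, S are mutually consistent (residuals ≈ 0); P is off by 32.1 km.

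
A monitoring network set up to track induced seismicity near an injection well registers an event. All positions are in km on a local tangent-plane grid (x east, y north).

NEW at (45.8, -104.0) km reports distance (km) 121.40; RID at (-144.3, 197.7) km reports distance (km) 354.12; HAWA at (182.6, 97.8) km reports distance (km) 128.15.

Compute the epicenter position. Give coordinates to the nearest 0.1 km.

Circle about each station: (x − 45.8)² + (y + 104.0)² = 121.40²; (x + 144.3)² + (y − 197.7)² = 354.12²; (x − 182.6)² + (y − 97.8)² = 128.15².
Subtracting pairs of circle equations eliminates x²+y² and gives linear equations (the radical axes):
-380.2 x + 603.4 y = -63668.87
273.6 x + 403.6 y = 28309.50
Solving the 2×2 system: x ≈ 134.3, y ≈ -20.9 km.

(134.3, -20.9)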